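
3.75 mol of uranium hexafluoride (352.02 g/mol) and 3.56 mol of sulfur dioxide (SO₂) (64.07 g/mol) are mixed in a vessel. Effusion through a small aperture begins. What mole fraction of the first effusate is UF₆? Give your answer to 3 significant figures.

Each component's effusion rate ∝ (its partial pressure)·(1/√M) ∝ n_i/√M_i.
So x_UF₆ in the escaping gas = (n_UF₆/√M_UF₆) / Σ(n_i/√M_i)
= (3.75/√352.02) / (3.75/√352.02 + 3.56/√64.07) = 0.1999/(0.1999 + 0.4448) = 0.310.

0.310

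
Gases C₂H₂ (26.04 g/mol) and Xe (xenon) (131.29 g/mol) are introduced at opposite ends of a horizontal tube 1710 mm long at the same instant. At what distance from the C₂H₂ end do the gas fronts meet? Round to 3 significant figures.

The fronts meet when d_C₂H₂ + d_Xe = L with d_C₂H₂/d_Xe = √(M_Xe/M_C₂H₂) (Graham's law). Here √(M_Xe/M_C₂H₂) = √(131.29/26.04) = 2.245.
With d_C₂H₂ + d_Xe = 1710 mm, d_Xe = 1710/(1 + 2.245) = 526.9 mm.
d_C₂H₂ = 1710 − 526.9 = 1180 mm.

1180 mm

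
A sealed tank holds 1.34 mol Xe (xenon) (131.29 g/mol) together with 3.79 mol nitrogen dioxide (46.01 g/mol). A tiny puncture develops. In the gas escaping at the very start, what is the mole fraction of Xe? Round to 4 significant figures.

0.1731

Effusion rate of each component ∝ n_i/√M_i (partial pressure × 1/√M).
x_Xe(eff) = (n_Xe/√M_Xe) / (n_Xe/√M_Xe + n_NO₂/√M_NO₂)
= (1.34/√131.29) / (1.34/√131.29 + 3.79/√46.01) = 0.1169/(0.1169 + 0.5587) = 0.1731.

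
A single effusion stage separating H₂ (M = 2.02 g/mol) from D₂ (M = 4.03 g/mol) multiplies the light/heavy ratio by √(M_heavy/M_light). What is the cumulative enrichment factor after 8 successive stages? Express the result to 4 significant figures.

Each stage multiplies the ratio by α = √(4.03/2.02), so after 8 stages the overall factor is α^8 = (4.03/2.02)^(8/2).
= 1.99505^4 = 15.84.

15.84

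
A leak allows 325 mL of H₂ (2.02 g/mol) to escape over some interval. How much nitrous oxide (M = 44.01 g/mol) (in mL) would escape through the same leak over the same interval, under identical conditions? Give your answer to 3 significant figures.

By Graham's law, rate_N₂O/rate_H₂ = √(M_H₂/M_N₂O) = √(2.02/44.01) = √0.04590 = 0.2142.
So the volume for N₂O is 325 × 0.2142 = 69.6 mL.

69.6 mL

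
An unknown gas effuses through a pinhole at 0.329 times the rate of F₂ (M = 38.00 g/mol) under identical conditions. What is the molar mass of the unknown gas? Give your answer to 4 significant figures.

Since effusion rate ∝ 1/√M, rate_X/rate_F₂ = √(M_F₂/M_X).
0.329 = √(38.00/M_X)
M_X = 38.00 / 0.329² = 38.00 / 0.1082 = 351.1 g/mol

351.1 g/mol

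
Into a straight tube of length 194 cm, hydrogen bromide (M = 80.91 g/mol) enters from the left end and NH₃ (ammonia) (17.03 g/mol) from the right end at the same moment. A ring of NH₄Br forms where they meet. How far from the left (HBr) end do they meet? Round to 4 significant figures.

In equal time, each gas travels a distance ∝ its rate ∝ 1/√M, so d_HBr/d_NH₃ = √(M_NH₃/M_HBr) = √(17.03/80.91) = 0.4588.
With d_HBr + d_NH₃ = 194 cm, d_NH₃ = 194/(1 + 0.4588) = 133.0 cm.
d_HBr = 194 − 133.0 = 61.01 cm.

61.01 cm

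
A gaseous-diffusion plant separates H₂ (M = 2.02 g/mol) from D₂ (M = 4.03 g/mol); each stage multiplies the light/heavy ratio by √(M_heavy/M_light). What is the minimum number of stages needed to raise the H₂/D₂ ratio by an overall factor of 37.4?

With α = √(4.03/2.02) per stage, ln α = ½ ln(1.99505) = 0.3453.
Need α^N ≥ 37.4 ⇒ N ≥ ln(37.4) / ln α = 3.622 / 0.3453 = 10.49.
Rounding up, N = 11 stages.

11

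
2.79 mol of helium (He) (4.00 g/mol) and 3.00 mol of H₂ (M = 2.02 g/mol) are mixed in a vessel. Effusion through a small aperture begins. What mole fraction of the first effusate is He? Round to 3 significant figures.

The effusion rate of species i is ∝ p_i/√M_i ∝ n_i/√M_i.
x_He(eff) = (n_He/√M_He) / (n_He/√M_He + n_H₂/√M_H₂)
= (2.79/√4.00) / (2.79/√4.00 + 3.00/√2.02) = 1.395/(1.395 + 2.111) = 0.398.

0.398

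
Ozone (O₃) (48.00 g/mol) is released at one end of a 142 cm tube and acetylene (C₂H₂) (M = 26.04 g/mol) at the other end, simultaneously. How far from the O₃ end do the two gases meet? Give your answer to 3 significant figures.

60.2 cm

In equal time, each gas travels a distance ∝ its rate ∝ 1/√M, so d_O₃/d_C₂H₂ = √(M_C₂H₂/M_O₃) = √(26.04/48.00) = 0.7365.
With d_O₃ + d_C₂H₂ = 142 cm, d_C₂H₂ = 142/(1 + 0.7365) = 81.77 cm.
d_O₃ = 142 − 81.77 = 60.2 cm.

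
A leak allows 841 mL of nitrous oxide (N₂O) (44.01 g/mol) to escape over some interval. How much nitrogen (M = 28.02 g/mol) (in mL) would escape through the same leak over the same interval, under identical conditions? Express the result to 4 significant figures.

1054 mL

Using Graham's law: rate_N₂/rate_N₂O = √(M_N₂O/M_N₂) = √(44.01/28.02) = √1.571 = 1.253.
So the volume for N₂ is 841 × 1.253 = 1054 mL.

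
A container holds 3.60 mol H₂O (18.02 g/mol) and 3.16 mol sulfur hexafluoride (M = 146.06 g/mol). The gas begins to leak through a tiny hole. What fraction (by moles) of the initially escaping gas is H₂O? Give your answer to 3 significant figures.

0.764

The effusion rate of species i is ∝ p_i/√M_i ∝ n_i/√M_i.
Mole fraction of H₂O in the effusate = (n_H₂O/√M_H₂O) / (n_H₂O/√M_H₂O + n_SF₆/√M_SF₆)
= (3.60/√18.02) / (3.60/√18.02 + 3.16/√146.06) = 0.8481/(0.8481 + 0.2615) = 0.764.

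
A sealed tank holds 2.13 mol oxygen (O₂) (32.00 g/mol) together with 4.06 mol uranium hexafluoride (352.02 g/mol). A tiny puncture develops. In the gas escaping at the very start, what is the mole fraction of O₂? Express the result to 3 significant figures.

Each component's effusion rate ∝ (its partial pressure)·(1/√M) ∝ n_i/√M_i.
So x_O₂ in the escaping gas = (n_O₂/√M_O₂) / Σ(n_i/√M_i)
= (2.13/√32.00) / (2.13/√32.00 + 4.06/√352.02) = 0.3765/(0.3765 + 0.2164) = 0.635.

0.635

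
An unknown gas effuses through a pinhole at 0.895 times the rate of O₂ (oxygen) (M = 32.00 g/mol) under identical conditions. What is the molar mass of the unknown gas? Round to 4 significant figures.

39.95 g/mol

Using Graham's law: rate_X/rate_O₂ = √(M_O₂/M_X).
0.895 = √(32.00/M_X)
M_X = 32.00 / 0.895² = 32.00 / 0.8010 = 39.95 g/mol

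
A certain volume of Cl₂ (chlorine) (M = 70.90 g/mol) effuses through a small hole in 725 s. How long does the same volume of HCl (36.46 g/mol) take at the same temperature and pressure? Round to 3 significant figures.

By Graham's law, t_HCl/t_Cl₂ = √(M_HCl/M_Cl₂) = √(36.46/70.90) = √0.5142 = 0.7171.
So the time for HCl is 725 × 0.7171 = 520 s.

520 s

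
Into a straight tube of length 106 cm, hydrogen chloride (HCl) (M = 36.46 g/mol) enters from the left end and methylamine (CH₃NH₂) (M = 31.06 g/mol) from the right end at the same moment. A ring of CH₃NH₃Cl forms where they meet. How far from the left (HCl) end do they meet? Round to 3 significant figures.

50.9 cm

The fronts meet when d_HCl + d_CH₃NH₂ = L with d_HCl/d_CH₃NH₂ = √(M_CH₃NH₂/M_HCl) (Graham's law). Here √(M_CH₃NH₂/M_HCl) = √(31.06/36.46) = 0.9230.
With d_HCl + d_CH₃NH₂ = 106 cm, d_CH₃NH₂ = 106/(1 + 0.9230) = 55.12 cm.
d_HCl = 106 − 55.12 = 50.9 cm.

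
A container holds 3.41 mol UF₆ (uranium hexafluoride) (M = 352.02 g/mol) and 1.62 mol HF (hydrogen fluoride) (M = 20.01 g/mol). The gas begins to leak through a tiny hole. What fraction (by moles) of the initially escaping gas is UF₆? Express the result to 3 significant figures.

Rate_i ∝ x_i/√M_i (Graham's law weighted by mole fraction), so the effusate composition follows n_i/√M_i.
x_UF₆(eff) = (n_UF₆/√M_UF₆) / (n_UF₆/√M_UF₆ + n_HF/√M_HF)
= (3.41/√352.02) / (3.41/√352.02 + 1.62/√20.01) = 0.1817/(0.1817 + 0.3622) = 0.334.

0.334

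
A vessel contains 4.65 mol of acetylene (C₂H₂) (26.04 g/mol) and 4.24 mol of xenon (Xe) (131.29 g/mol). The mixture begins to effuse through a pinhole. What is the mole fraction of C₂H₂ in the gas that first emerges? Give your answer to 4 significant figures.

0.7112

Rate_i ∝ x_i/√M_i (Graham's law weighted by mole fraction), so the effusate composition follows n_i/√M_i.
So x_C₂H₂ in the escaping gas = (n_C₂H₂/√M_C₂H₂) / Σ(n_i/√M_i)
= (4.65/√26.04) / (4.65/√26.04 + 4.24/√131.29) = 0.9112/(0.9112 + 0.3700) = 0.7112.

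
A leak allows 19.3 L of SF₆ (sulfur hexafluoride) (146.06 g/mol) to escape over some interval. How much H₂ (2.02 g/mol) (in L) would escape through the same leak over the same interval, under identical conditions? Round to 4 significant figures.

From Graham's law, rate_H₂/rate_SF₆ = √(M_SF₆/M_H₂) = √(146.06/2.02) = √72.31 = 8.503.
So the volume for H₂ is 19.3 × 8.503 = 164.1 L.

164.1 L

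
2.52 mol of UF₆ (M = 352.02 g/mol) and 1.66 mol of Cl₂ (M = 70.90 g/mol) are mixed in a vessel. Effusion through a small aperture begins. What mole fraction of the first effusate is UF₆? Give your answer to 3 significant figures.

0.405

Rate_i ∝ x_i/√M_i (Graham's law weighted by mole fraction), so the effusate composition follows n_i/√M_i.
x_UF₆(eff) = (n_UF₆/√M_UF₆) / (n_UF₆/√M_UF₆ + n_Cl₂/√M_Cl₂)
= (2.52/√352.02) / (2.52/√352.02 + 1.66/√70.90) = 0.1343/(0.1343 + 0.1971) = 0.405.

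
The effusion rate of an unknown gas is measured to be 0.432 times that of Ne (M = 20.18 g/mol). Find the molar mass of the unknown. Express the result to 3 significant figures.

From Graham's law, rate_X/rate_Ne = √(M_Ne/M_X).
0.432 = √(20.18/M_X)
M_X = 20.18 / 0.432² = 20.18 / 0.1866 = 108 g/mol

108 g/mol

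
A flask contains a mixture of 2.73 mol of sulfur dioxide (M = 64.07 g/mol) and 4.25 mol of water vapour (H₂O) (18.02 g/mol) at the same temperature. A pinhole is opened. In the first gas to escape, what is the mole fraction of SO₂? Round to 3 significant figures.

Rate_i ∝ x_i/√M_i (Graham's law weighted by mole fraction), so the effusate composition follows n_i/√M_i.
Mole fraction of SO₂ in the effusate = (n_SO₂/√M_SO₂) / (n_SO₂/√M_SO₂ + n_H₂O/√M_H₂O)
= (2.73/√64.07) / (2.73/√64.07 + 4.25/√18.02) = 0.3411/(0.3411 + 1.001) = 0.254.

0.254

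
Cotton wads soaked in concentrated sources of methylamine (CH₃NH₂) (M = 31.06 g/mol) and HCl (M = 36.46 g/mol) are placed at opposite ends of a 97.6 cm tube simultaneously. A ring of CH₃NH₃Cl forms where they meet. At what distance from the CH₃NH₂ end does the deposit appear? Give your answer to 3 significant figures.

50.8 cm

The fronts meet when d_CH₃NH₂ + d_HCl = L with d_CH₃NH₂/d_HCl = √(M_HCl/M_CH₃NH₂) (Graham's law). Here √(M_HCl/M_CH₃NH₂) = √(36.46/31.06) = 1.083.
With d_CH₃NH₂ + d_HCl = 97.6 cm, d_HCl = 97.6/(1 + 1.083) = 46.85 cm.
d_CH₃NH₂ = 97.6 − 46.85 = 50.8 cm.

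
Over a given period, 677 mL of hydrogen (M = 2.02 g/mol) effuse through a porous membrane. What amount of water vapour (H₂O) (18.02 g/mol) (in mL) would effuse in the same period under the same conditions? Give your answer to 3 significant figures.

By Graham's law, rate_H₂O/rate_H₂ = √(M_H₂/M_H₂O) = √(2.02/18.02) = √0.1121 = 0.3348.
So the volume for H₂O is 677 × 0.3348 = 227 mL.

227 mL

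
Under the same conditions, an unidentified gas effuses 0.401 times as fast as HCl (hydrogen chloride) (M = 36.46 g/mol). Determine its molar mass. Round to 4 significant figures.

Since effusion rate ∝ 1/√M, rate_X/rate_HCl = √(M_HCl/M_X).
0.401 = √(36.46/M_X)
M_X = 36.46 / 0.401² = 36.46 / 0.1608 = 226.7 g/mol

226.7 g/mol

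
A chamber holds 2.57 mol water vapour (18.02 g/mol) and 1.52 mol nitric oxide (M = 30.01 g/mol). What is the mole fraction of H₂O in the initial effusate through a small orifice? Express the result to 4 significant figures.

Rate_i ∝ x_i/√M_i (Graham's law weighted by mole fraction), so the effusate composition follows n_i/√M_i.
x_H₂O(eff) = (n_H₂O/√M_H₂O) / (n_H₂O/√M_H₂O + n_NO/√M_NO)
= (2.57/√18.02) / (2.57/√18.02 + 1.52/√30.01) = 0.6054/(0.6054 + 0.2775) = 0.6857.

0.6857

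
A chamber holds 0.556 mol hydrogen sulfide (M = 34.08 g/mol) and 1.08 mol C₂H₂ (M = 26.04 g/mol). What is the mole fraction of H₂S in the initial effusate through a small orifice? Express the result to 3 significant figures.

The effusion rate of species i is ∝ p_i/√M_i ∝ n_i/√M_i.
Mole fraction of H₂S in the effusate = (n_H₂S/√M_H₂S) / (n_H₂S/√M_H₂S + n_C₂H₂/√M_C₂H₂)
= (0.556/√34.08) / (0.556/√34.08 + 1.08/√26.04) = 0.09524/(0.09524 + 0.2116) = 0.310.

0.310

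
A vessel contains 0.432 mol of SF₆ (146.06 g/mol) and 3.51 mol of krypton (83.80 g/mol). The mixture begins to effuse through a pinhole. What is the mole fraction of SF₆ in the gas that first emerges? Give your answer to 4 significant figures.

Effusion rate of each component ∝ n_i/√M_i (partial pressure × 1/√M).
Mole fraction of SF₆ in the effusate = (n_SF₆/√M_SF₆) / (n_SF₆/√M_SF₆ + n_Kr/√M_Kr)
= (0.432/√146.06) / (0.432/√146.06 + 3.51/√83.80) = 0.03575/(0.03575 + 0.3834) = 0.08528.

0.08528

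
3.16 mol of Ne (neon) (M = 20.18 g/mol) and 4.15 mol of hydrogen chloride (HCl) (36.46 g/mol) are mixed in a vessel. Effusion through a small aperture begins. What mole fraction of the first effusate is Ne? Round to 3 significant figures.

Rate_i ∝ x_i/√M_i (Graham's law weighted by mole fraction), so the effusate composition follows n_i/√M_i.
Mole fraction of Ne in the effusate = (n_Ne/√M_Ne) / (n_Ne/√M_Ne + n_HCl/√M_HCl)
= (3.16/√20.18) / (3.16/√20.18 + 4.15/√36.46) = 0.7034/(0.7034 + 0.6873) = 0.506.

0.506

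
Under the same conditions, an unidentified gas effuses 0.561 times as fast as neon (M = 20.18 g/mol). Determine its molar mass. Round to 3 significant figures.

64.1 g/mol

By Graham's law, rate_X/rate_Ne = √(M_Ne/M_X).
0.561 = √(20.18/M_X)
M_X = 20.18 / 0.561² = 20.18 / 0.3147 = 64.1 g/mol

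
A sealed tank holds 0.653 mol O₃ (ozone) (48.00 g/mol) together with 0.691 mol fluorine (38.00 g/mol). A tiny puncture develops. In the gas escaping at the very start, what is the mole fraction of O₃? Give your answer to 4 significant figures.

0.4568

Each component's effusion rate ∝ (its partial pressure)·(1/√M) ∝ n_i/√M_i.
Mole fraction of O₃ in the effusate = (n_O₃/√M_O₃) / (n_O₃/√M_O₃ + n_F₂/√M_F₂)
= (0.653/√48.00) / (0.653/√48.00 + 0.691/√38.00) = 0.09425/(0.09425 + 0.1121) = 0.4568.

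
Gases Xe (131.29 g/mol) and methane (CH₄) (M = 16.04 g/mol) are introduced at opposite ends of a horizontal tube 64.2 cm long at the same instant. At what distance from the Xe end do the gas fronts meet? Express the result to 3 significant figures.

16.6 cm

Distances travelled in equal time are proportional to diffusion rates, so d_Xe/d_CH₄ = √(M_CH₄/M_Xe) = √(16.04/131.29) = 0.3495.
With d_Xe + d_CH₄ = 64.2 cm, d_CH₄ = 64.2/(1 + 0.3495) = 47.57 cm.
d_Xe = 64.2 − 47.57 = 16.6 cm.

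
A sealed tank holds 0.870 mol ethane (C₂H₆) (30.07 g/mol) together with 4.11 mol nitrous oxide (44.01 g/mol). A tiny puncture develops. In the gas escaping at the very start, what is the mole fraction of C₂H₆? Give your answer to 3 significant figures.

0.204

The effusion rate of species i is ∝ p_i/√M_i ∝ n_i/√M_i.
Mole fraction of C₂H₆ in the effusate = (n_C₂H₆/√M_C₂H₆) / (n_C₂H₆/√M_C₂H₆ + n_N₂O/√M_N₂O)
= (0.870/√30.07) / (0.870/√30.07 + 4.11/√44.01) = 0.1587/(0.1587 + 0.6195) = 0.204.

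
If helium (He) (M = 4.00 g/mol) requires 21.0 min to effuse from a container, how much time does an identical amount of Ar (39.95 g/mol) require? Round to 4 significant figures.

From Graham's law, t_Ar/t_He = √(M_Ar/M_He) = √(39.95/4.00) = √9.988 = 3.160.
So the time for Ar is 21.0 × 3.160 = 66.37 min.

66.37 min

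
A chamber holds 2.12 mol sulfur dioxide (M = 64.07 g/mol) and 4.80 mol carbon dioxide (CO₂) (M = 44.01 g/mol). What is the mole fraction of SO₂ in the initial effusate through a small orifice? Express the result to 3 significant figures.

The effusion rate of species i is ∝ p_i/√M_i ∝ n_i/√M_i.
Mole fraction of SO₂ in the effusate = (n_SO₂/√M_SO₂) / (n_SO₂/√M_SO₂ + n_CO₂/√M_CO₂)
= (2.12/√64.07) / (2.12/√64.07 + 4.80/√44.01) = 0.2649/(0.2649 + 0.7235) = 0.268.

0.268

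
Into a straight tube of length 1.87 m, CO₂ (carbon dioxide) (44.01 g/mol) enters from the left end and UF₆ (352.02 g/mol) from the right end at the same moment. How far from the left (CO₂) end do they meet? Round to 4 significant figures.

1.382 m

Distances travelled in equal time are proportional to diffusion rates, so d_CO₂/d_UF₆ = √(M_UF₆/M_CO₂) = √(352.02/44.01) = 2.828.
With d_CO₂ + d_UF₆ = 1.87 m, d_UF₆ = 1.87/(1 + 2.828) = 0.4885 m.
d_CO₂ = 1.87 − 0.4885 = 1.382 m.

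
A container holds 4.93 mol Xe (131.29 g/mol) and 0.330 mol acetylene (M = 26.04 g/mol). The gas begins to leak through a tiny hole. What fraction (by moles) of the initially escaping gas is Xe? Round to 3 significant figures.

0.869

Effusion rate of each component ∝ n_i/√M_i (partial pressure × 1/√M).
So x_Xe in the escaping gas = (n_Xe/√M_Xe) / Σ(n_i/√M_i)
= (4.93/√131.29) / (4.93/√131.29 + 0.330/√26.04) = 0.4303/(0.4303 + 0.06467) = 0.869.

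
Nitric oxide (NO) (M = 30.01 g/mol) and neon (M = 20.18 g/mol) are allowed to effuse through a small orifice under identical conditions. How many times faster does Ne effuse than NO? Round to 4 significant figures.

By Graham's law, rate_Ne/rate_NO = √(M_NO/M_Ne) = √(30.01/20.18) = √1.487 = 1.219.

1.219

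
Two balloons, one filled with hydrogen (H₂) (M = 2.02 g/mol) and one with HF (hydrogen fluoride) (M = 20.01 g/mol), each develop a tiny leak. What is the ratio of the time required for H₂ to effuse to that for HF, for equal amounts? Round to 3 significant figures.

Using Graham's law: t_H₂/t_HF = √(M_H₂/M_HF) = √(2.02/20.01) = √0.1009 = 0.318.

0.318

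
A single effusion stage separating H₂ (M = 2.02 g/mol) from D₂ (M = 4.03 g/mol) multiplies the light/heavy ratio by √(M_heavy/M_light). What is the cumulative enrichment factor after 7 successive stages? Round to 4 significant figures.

11.22

The single-stage factor is √(M_heavy/M_light), so 7 stages give [√(4.03/2.02)]^7 = (4.03/2.02)^(7/2).
= 1.99505^(7/2) = 11.22.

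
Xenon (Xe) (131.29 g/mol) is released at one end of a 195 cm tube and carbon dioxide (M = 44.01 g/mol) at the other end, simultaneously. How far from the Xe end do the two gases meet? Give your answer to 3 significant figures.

71.5 cm

The fronts meet when d_Xe + d_CO₂ = L with d_Xe/d_CO₂ = √(M_CO₂/M_Xe) (Graham's law). Here √(M_CO₂/M_Xe) = √(44.01/131.29) = 0.5790.
With d_Xe + d_CO₂ = 195 cm, d_CO₂ = 195/(1 + 0.5790) = 123.5 cm.
d_Xe = 195 − 123.5 = 71.5 cm.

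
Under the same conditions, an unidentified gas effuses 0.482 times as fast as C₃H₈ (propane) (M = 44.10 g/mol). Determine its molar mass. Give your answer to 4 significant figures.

189.8 g/mol

By Graham's law, rate_X/rate_C₃H₈ = √(M_C₃H₈/M_X).
0.482 = √(44.10/M_X)
M_X = 44.10 / 0.482² = 44.10 / 0.2323 = 189.8 g/mol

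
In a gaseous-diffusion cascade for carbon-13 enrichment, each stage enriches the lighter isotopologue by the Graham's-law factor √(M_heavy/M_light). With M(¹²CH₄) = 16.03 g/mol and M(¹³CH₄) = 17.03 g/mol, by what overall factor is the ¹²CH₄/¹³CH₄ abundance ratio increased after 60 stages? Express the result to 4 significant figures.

After 60 stages the ratio has grown by (√(17.03/16.03))^60 = (17.03/16.03)^(60/2).
= 1.06238^30 = 6.144.

6.144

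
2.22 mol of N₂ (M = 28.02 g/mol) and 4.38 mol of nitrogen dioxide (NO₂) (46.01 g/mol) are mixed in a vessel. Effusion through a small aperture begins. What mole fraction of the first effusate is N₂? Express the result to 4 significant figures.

The effusion rate of species i is ∝ p_i/√M_i ∝ n_i/√M_i.
x_N₂(eff) = (n_N₂/√M_N₂) / (n_N₂/√M_N₂ + n_NO₂/√M_NO₂)
= (2.22/√28.02) / (2.22/√28.02 + 4.38/√46.01) = 0.4194/(0.4194 + 0.6457) = 0.3938.

0.3938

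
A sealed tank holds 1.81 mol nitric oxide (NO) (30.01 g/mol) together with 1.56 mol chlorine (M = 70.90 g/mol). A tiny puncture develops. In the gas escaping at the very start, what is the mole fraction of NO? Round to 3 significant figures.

0.641

Effusion rate of each component ∝ n_i/√M_i (partial pressure × 1/√M).
Mole fraction of NO in the effusate = (n_NO/√M_NO) / (n_NO/√M_NO + n_Cl₂/√M_Cl₂)
= (1.81/√30.01) / (1.81/√30.01 + 1.56/√70.90) = 0.3304/(0.3304 + 0.1853) = 0.641.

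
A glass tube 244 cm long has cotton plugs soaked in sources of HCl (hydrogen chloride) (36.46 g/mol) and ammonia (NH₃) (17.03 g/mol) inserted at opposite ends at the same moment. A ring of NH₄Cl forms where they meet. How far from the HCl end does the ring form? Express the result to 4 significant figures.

Graham's law gives d_HCl/d_NH₃ = rate_HCl/rate_NH₃ = √(M_NH₃/M_HCl) = √(17.03/36.46) = 0.6834.
With d_HCl + d_NH₃ = 244 cm, d_NH₃ = 244/(1 + 0.6834) = 144.9 cm.
d_HCl = 244 − 144.9 = 99.06 cm.

99.06 cm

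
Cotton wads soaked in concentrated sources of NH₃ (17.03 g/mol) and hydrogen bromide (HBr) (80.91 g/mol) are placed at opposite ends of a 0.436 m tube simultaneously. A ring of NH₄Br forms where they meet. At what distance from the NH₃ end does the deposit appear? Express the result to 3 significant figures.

In equal time, each gas travels a distance ∝ its rate ∝ 1/√M, so d_NH₃/d_HBr = √(M_HBr/M_NH₃) = √(80.91/17.03) = 2.180.
With d_NH₃ + d_HBr = 0.436 m, d_HBr = 0.436/(1 + 2.180) = 0.1371 m.
d_NH₃ = 0.436 − 0.1371 = 0.299 m.

0.299 m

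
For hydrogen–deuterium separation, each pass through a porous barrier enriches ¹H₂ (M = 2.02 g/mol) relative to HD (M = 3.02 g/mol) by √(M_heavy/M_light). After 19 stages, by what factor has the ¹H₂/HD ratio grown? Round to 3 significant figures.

The single-stage factor is √(M_heavy/M_light), so 19 stages give [√(3.02/2.02)]^19 = (3.02/2.02)^(19/2).
= 1.49505^(19/2) = 45.6.

45.6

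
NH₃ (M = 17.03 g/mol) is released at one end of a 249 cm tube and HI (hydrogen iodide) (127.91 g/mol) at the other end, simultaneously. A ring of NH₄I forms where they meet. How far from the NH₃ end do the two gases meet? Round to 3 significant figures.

The fronts meet when d_NH₃ + d_HI = L with d_NH₃/d_HI = √(M_HI/M_NH₃) (Graham's law). Here √(M_HI/M_NH₃) = √(127.91/17.03) = 2.741.
With d_NH₃ + d_HI = 249 cm, d_HI = 249/(1 + 2.741) = 66.57 cm.
d_NH₃ = 249 − 66.57 = 182 cm.

182 cm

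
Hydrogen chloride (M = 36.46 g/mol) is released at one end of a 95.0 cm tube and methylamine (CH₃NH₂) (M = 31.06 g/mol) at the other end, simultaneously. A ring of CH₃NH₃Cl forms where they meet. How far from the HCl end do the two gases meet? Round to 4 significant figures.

45.60 cm

Distances travelled in equal time are proportional to diffusion rates, so d_HCl/d_CH₃NH₂ = √(M_CH₃NH₂/M_HCl) = √(31.06/36.46) = 0.9230.
With d_HCl + d_CH₃NH₂ = 95.0 cm, d_CH₃NH₂ = 95.0/(1 + 0.9230) = 49.40 cm.
d_HCl = 95.0 − 49.40 = 45.60 cm.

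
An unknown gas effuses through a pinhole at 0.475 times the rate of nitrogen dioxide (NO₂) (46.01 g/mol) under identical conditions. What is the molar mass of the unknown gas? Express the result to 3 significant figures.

204 g/mol

From Graham's law, rate_X/rate_NO₂ = √(M_NO₂/M_X).
0.475 = √(46.01/M_X)
M_X = 46.01 / 0.475² = 46.01 / 0.2256 = 204 g/mol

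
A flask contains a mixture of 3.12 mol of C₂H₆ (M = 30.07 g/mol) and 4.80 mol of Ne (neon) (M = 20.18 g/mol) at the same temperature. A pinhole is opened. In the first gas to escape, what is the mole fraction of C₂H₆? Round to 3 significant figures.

0.347

The effusion rate of species i is ∝ p_i/√M_i ∝ n_i/√M_i.
x_C₂H₆(eff) = (n_C₂H₆/√M_C₂H₆) / (n_C₂H₆/√M_C₂H₆ + n_Ne/√M_Ne)
= (3.12/√30.07) / (3.12/√30.07 + 4.80/√20.18) = 0.5690/(0.5690 + 1.069) = 0.347.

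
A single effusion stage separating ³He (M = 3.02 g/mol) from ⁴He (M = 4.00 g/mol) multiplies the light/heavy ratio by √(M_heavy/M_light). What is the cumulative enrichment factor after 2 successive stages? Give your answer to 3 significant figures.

1.32

The single-stage factor is √(M_heavy/M_light), so 2 stages give [√(4.00/3.02)]^2 = (4.00/3.02)^(2/2).
= 1.32450^1 = 1.32.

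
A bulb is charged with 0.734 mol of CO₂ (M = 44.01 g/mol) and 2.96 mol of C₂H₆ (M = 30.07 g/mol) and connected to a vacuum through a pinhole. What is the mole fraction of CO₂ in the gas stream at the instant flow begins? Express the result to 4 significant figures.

0.1701

Rate_i ∝ x_i/√M_i (Graham's law weighted by mole fraction), so the effusate composition follows n_i/√M_i.
x_CO₂(eff) = (n_CO₂/√M_CO₂) / (n_CO₂/√M_CO₂ + n_C₂H₆/√M_C₂H₆)
= (0.734/√44.01) / (0.734/√44.01 + 2.96/√30.07) = 0.1106/(0.1106 + 0.5398) = 0.1701.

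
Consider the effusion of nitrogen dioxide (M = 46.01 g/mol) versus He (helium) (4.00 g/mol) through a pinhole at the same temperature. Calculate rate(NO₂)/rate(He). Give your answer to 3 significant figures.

By Graham's law, rate_NO₂/rate_He = √(M_He/M_NO₂) = √(4.00/46.01) = √0.08694 = 0.295.

0.295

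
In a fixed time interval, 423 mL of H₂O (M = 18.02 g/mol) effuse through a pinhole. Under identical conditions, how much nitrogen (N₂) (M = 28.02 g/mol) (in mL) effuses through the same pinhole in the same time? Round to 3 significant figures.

Using Graham's law: rate_N₂/rate_H₂O = √(M_H₂O/M_N₂) = √(18.02/28.02) = √0.6431 = 0.8019.
So the volume for N₂ is 423 × 0.8019 = 339 mL.

339 mL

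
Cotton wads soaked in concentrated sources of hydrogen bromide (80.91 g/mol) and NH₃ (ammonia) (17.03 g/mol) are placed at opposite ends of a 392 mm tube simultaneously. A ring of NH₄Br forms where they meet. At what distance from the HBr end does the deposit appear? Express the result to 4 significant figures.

123.3 mm

Graham's law gives d_HBr/d_NH₃ = rate_HBr/rate_NH₃ = √(M_NH₃/M_HBr) = √(17.03/80.91) = 0.4588.
With d_HBr + d_NH₃ = 392 mm, d_NH₃ = 392/(1 + 0.4588) = 268.7 mm.
d_HBr = 392 − 268.7 = 123.3 mm.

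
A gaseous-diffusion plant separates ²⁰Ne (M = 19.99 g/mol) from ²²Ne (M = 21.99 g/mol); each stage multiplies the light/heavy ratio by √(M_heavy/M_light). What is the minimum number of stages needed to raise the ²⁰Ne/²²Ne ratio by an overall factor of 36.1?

76

Per stage α = (21.99/19.99)^(1/2) = 1.10005^0.5, giving ln α = 0.04768.
Need α^N ≥ 36.1 ⇒ N ≥ ln(36.1) / ln α = 3.586 / 0.04768 = 75.22.
Minimum whole number of stages: N = 76.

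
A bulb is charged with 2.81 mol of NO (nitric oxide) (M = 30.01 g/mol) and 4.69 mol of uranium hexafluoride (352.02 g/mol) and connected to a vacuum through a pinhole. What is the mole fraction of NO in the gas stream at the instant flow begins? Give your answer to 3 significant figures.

Each component's effusion rate ∝ (its partial pressure)·(1/√M) ∝ n_i/√M_i.
x_NO(eff) = (n_NO/√M_NO) / (n_NO/√M_NO + n_UF₆/√M_UF₆)
= (2.81/√30.01) / (2.81/√30.01 + 4.69/√352.02) = 0.5129/(0.5129 + 0.2500) = 0.672.

0.672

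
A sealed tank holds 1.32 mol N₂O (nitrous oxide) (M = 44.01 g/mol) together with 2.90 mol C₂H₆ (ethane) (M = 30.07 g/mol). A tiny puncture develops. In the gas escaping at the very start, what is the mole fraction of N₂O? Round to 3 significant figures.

Effusion rate of each component ∝ n_i/√M_i (partial pressure × 1/√M).
x_N₂O(eff) = (n_N₂O/√M_N₂O) / (n_N₂O/√M_N₂O + n_C₂H₆/√M_C₂H₆)
= (1.32/√44.01) / (1.32/√44.01 + 2.90/√30.07) = 0.1990/(0.1990 + 0.5288) = 0.273.

0.273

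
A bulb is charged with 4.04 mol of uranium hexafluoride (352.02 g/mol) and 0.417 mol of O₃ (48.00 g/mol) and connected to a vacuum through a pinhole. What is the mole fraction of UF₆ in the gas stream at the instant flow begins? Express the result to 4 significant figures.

0.7815

Effusion rate of each component ∝ n_i/√M_i (partial pressure × 1/√M).
x_UF₆(eff) = (n_UF₆/√M_UF₆) / (n_UF₆/√M_UF₆ + n_O₃/√M_O₃)
= (4.04/√352.02) / (4.04/√352.02 + 0.417/√48.00) = 0.2153/(0.2153 + 0.06019) = 0.7815.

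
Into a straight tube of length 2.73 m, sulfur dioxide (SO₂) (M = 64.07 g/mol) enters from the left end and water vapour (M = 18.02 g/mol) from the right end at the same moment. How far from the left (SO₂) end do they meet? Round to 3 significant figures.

The fronts meet when d_SO₂ + d_H₂O = L with d_SO₂/d_H₂O = √(M_H₂O/M_SO₂) (Graham's law). Here √(M_H₂O/M_SO₂) = √(18.02/64.07) = 0.5303.
With d_SO₂ + d_H₂O = 2.73 m, d_H₂O = 2.73/(1 + 0.5303) = 1.784 m.
d_SO₂ = 2.73 − 1.784 = 0.946 m.

0.946 m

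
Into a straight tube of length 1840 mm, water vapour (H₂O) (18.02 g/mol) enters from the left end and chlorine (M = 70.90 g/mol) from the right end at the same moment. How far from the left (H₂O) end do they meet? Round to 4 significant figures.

In equal time, each gas travels a distance ∝ its rate ∝ 1/√M, so d_H₂O/d_Cl₂ = √(M_Cl₂/M_H₂O) = √(70.90/18.02) = 1.984.
With d_H₂O + d_Cl₂ = 1840 mm, d_Cl₂ = 1840/(1 + 1.984) = 616.7 mm.
d_H₂O = 1840 − 616.7 = 1223 mm.

1223 mm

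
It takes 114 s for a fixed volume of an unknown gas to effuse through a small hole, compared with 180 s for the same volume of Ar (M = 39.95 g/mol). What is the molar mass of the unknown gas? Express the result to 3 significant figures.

Since effusion rate ∝ 1/√M, t_X/t_Ar = √(M_X/M_Ar).
114/180 = 0.6333 = √(M_X/39.95)
M_X = 39.95 × 0.6333² = 39.95 × 0.4011 = 16.0 g/mol

16.0 g/mol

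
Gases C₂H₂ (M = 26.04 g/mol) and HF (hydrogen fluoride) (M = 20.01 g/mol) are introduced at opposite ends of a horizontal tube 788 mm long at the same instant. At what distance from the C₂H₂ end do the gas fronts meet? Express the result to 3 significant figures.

368 mm

The fronts meet when d_C₂H₂ + d_HF = L with d_C₂H₂/d_HF = √(M_HF/M_C₂H₂) (Graham's law). Here √(M_HF/M_C₂H₂) = √(20.01/26.04) = 0.8766.
With d_C₂H₂ + d_HF = 788 mm, d_HF = 788/(1 + 0.8766) = 419.9 mm.
d_C₂H₂ = 788 − 419.9 = 368 mm.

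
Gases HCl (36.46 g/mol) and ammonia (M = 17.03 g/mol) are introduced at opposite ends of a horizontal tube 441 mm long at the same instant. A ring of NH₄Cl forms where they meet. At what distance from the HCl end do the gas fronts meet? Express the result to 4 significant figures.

In equal time, each gas travels a distance ∝ its rate ∝ 1/√M, so d_HCl/d_NH₃ = √(M_NH₃/M_HCl) = √(17.03/36.46) = 0.6834.
With d_HCl + d_NH₃ = 441 mm, d_NH₃ = 441/(1 + 0.6834) = 262.0 mm.
d_HCl = 441 − 262.0 = 179.0 mm.

179.0 mm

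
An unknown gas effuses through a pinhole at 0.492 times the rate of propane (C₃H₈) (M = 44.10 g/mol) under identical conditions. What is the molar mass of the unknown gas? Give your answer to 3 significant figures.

From Graham's law, rate_X/rate_C₃H₈ = √(M_C₃H₈/M_X).
0.492 = √(44.10/M_X)
M_X = 44.10 / 0.492² = 44.10 / 0.2421 = 182 g/mol

182 g/mol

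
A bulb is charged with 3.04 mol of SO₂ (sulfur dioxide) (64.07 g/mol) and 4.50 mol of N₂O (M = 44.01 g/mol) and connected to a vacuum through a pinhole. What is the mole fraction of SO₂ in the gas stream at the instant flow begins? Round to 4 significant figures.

The effusion rate of species i is ∝ p_i/√M_i ∝ n_i/√M_i.
So x_SO₂ in the escaping gas = (n_SO₂/√M_SO₂) / Σ(n_i/√M_i)
= (3.04/√64.07) / (3.04/√64.07 + 4.50/√44.01) = 0.3798/(0.3798 + 0.6783) = 0.3589.

0.3589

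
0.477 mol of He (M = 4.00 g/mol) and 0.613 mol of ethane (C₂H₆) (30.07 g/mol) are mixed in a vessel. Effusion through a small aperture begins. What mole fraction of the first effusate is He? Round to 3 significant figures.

Each component's effusion rate ∝ (its partial pressure)·(1/√M) ∝ n_i/√M_i.
Mole fraction of He in the effusate = (n_He/√M_He) / (n_He/√M_He + n_C₂H₆/√M_C₂H₆)
= (0.477/√4.00) / (0.477/√4.00 + 0.613/√30.07) = 0.2385/(0.2385 + 0.1118) = 0.681.

0.681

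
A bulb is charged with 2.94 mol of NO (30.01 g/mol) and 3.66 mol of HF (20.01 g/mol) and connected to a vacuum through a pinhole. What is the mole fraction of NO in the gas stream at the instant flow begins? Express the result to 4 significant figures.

0.3961

The effusion rate of species i is ∝ p_i/√M_i ∝ n_i/√M_i.
So x_NO in the escaping gas = (n_NO/√M_NO) / Σ(n_i/√M_i)
= (2.94/√30.01) / (2.94/√30.01 + 3.66/√20.01) = 0.5367/(0.5367 + 0.8182) = 0.3961.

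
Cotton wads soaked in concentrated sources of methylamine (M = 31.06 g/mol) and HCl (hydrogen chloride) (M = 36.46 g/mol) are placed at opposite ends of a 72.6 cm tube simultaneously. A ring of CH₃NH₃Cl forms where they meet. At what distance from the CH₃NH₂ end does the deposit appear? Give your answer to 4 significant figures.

The fronts meet when d_CH₃NH₂ + d_HCl = L with d_CH₃NH₂/d_HCl = √(M_HCl/M_CH₃NH₂) (Graham's law). Here √(M_HCl/M_CH₃NH₂) = √(36.46/31.06) = 1.083.
With d_CH₃NH₂ + d_HCl = 72.6 cm, d_HCl = 72.6/(1 + 1.083) = 34.85 cm.
d_CH₃NH₂ = 72.6 − 34.85 = 37.75 cm.

37.75 cm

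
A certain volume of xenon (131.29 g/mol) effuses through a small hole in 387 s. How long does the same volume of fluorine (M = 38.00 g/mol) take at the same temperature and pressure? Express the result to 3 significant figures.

From Graham's law, t_F₂/t_Xe = √(M_F₂/M_Xe) = √(38.00/131.29) = √0.2894 = 0.5380.
So the time for F₂ is 387 × 0.5380 = 208 s.

208 s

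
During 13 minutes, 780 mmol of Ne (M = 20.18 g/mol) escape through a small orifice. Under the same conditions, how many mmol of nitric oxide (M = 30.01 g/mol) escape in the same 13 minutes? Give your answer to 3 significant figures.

Graham's law gives rate_NO/rate_Ne = √(M_Ne/M_NO) = √(20.18/30.01) = √0.6724 = 0.8200.
So the amount for NO is 780 × 0.8200 = 640 mmol.

640 mmol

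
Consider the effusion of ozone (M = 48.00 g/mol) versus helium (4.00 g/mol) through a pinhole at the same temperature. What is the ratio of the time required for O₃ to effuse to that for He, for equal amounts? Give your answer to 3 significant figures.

Since effusion rate ∝ 1/√M, t_O₃/t_He = √(M_O₃/M_He) = √(48.00/4.00) = √12.00 = 3.46.

3.46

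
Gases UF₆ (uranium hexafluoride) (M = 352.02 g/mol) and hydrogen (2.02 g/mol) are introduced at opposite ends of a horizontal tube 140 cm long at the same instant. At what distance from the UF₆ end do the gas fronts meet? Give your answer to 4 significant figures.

9.858 cm

Distances travelled in equal time are proportional to diffusion rates, so d_UF₆/d_H₂ = √(M_H₂/M_UF₆) = √(2.02/352.02) = 0.07575.
With d_UF₆ + d_H₂ = 140 cm, d_H₂ = 140/(1 + 0.07575) = 130.1 cm.
d_UF₆ = 140 − 130.1 = 9.858 cm.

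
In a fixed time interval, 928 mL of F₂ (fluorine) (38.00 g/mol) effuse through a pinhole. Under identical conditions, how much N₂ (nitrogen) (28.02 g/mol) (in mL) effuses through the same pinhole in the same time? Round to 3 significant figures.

1080 mL

Using Graham's law: rate_N₂/rate_F₂ = √(M_F₂/M_N₂) = √(38.00/28.02) = √1.356 = 1.165.
So the volume for N₂ is 928 × 1.165 = 1080 mL.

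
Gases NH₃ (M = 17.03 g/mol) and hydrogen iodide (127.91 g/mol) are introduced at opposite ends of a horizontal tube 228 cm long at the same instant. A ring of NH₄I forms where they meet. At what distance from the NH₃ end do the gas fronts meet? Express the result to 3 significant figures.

In equal time, each gas travels a distance ∝ its rate ∝ 1/√M, so d_NH₃/d_HI = √(M_HI/M_NH₃) = √(127.91/17.03) = 2.741.
With d_NH₃ + d_HI = 228 cm, d_HI = 228/(1 + 2.741) = 60.95 cm.
d_NH₃ = 228 − 60.95 = 167 cm.

167 cm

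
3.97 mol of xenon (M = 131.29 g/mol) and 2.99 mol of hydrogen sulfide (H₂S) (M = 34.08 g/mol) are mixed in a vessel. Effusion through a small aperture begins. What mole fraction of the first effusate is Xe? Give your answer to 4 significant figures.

0.4035

Rate_i ∝ x_i/√M_i (Graham's law weighted by mole fraction), so the effusate composition follows n_i/√M_i.
So x_Xe in the escaping gas = (n_Xe/√M_Xe) / Σ(n_i/√M_i)
= (3.97/√131.29) / (3.97/√131.29 + 2.99/√34.08) = 0.3465/(0.3465 + 0.5122) = 0.4035.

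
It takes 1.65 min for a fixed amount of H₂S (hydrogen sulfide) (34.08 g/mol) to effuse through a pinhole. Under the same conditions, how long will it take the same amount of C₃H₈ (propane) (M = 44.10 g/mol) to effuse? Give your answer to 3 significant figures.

1.88 min

Since effusion rate ∝ 1/√M, t_C₃H₈/t_H₂S = √(M_C₃H₈/M_H₂S) = √(44.10/34.08) = √1.294 = 1.138.
So the time for C₃H₈ is 1.65 × 1.138 = 1.88 min.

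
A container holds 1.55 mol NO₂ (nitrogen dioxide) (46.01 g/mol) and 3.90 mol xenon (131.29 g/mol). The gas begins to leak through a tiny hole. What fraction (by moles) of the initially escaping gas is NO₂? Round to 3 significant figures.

0.402

The effusion rate of species i is ∝ p_i/√M_i ∝ n_i/√M_i.
Mole fraction of NO₂ in the effusate = (n_NO₂/√M_NO₂) / (n_NO₂/√M_NO₂ + n_Xe/√M_Xe)
= (1.55/√46.01) / (1.55/√46.01 + 3.90/√131.29) = 0.2285/(0.2285 + 0.3404) = 0.402.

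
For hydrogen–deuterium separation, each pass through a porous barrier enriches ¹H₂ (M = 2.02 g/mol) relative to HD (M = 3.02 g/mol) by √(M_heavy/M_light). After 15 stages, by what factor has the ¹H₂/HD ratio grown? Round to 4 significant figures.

The single-stage factor is √(M_heavy/M_light), so 15 stages give [√(3.02/2.02)]^15 = (3.02/2.02)^(15/2).
= 1.49505^(15/2) = 20.41.

20.41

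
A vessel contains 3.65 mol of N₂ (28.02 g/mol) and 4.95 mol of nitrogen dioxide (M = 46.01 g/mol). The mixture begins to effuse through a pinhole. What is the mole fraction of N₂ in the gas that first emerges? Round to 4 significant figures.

Rate_i ∝ x_i/√M_i (Graham's law weighted by mole fraction), so the effusate composition follows n_i/√M_i.
So x_N₂ in the escaping gas = (n_N₂/√M_N₂) / Σ(n_i/√M_i)
= (3.65/√28.02) / (3.65/√28.02 + 4.95/√46.01) = 0.6895/(0.6895 + 0.7298) = 0.4858.

0.4858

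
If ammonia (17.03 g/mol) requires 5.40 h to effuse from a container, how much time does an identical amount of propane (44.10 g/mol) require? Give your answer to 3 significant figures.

Since effusion rate ∝ 1/√M, t_C₃H₈/t_NH₃ = √(M_C₃H₈/M_NH₃) = √(44.10/17.03) = √2.590 = 1.609.
So the time for C₃H₈ is 5.40 × 1.609 = 8.69 h.

8.69 h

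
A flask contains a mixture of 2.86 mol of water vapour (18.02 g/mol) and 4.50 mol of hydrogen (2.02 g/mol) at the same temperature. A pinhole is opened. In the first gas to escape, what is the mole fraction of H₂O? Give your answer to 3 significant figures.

0.175

Each component's effusion rate ∝ (its partial pressure)·(1/√M) ∝ n_i/√M_i.
So x_H₂O in the escaping gas = (n_H₂O/√M_H₂O) / Σ(n_i/√M_i)
= (2.86/√18.02) / (2.86/√18.02 + 4.50/√2.02) = 0.6737/(0.6737 + 3.166) = 0.175.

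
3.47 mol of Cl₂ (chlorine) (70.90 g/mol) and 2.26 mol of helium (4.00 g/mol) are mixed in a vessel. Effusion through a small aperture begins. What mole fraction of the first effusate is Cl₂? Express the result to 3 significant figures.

0.267

Rate_i ∝ x_i/√M_i (Graham's law weighted by mole fraction), so the effusate composition follows n_i/√M_i.
x_Cl₂(eff) = (n_Cl₂/√M_Cl₂) / (n_Cl₂/√M_Cl₂ + n_He/√M_He)
= (3.47/√70.90) / (3.47/√70.90 + 2.26/√4.00) = 0.4121/(0.4121 + 1.130) = 0.267.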